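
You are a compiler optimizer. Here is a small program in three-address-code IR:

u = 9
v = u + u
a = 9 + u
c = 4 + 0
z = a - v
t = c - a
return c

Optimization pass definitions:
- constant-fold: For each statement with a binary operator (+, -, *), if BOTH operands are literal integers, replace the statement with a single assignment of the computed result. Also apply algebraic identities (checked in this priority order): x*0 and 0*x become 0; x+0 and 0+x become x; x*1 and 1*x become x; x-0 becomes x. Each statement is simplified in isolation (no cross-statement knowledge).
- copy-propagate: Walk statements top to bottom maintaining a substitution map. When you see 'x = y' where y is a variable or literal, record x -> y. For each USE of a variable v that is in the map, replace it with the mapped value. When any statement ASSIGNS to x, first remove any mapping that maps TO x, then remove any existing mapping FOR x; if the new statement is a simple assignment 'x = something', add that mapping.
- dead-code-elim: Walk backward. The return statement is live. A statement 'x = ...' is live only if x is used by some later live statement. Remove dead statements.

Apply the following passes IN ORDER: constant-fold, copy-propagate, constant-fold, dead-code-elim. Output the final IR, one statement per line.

Answer: return 4

Derivation:
Initial IR:
  u = 9
  v = u + u
  a = 9 + u
  c = 4 + 0
  z = a - v
  t = c - a
  return c
After constant-fold (7 stmts):
  u = 9
  v = u + u
  a = 9 + u
  c = 4
  z = a - v
  t = c - a
  return c
After copy-propagate (7 stmts):
  u = 9
  v = 9 + 9
  a = 9 + 9
  c = 4
  z = a - v
  t = 4 - a
  return 4
After constant-fold (7 stmts):
  u = 9
  v = 18
  a = 18
  c = 4
  z = a - v
  t = 4 - a
  return 4
After dead-code-elim (1 stmts):
  return 4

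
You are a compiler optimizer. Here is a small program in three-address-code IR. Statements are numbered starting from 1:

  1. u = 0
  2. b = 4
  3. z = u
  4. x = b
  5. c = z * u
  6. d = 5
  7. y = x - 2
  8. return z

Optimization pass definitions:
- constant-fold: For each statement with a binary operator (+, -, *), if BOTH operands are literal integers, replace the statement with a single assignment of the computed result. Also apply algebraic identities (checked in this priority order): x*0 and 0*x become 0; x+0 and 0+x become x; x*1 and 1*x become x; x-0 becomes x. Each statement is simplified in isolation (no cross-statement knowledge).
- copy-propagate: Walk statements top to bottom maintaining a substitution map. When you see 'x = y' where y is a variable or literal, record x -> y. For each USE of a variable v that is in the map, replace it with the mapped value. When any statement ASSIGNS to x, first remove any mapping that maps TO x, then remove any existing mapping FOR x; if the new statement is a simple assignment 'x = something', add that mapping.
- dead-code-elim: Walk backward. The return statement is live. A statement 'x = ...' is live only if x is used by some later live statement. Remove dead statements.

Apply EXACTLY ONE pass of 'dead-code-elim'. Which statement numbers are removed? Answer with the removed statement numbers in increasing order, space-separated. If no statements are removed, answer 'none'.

Backward liveness scan:
Stmt 1 'u = 0': KEEP (u is live); live-in = []
Stmt 2 'b = 4': DEAD (b not in live set ['u'])
Stmt 3 'z = u': KEEP (z is live); live-in = ['u']
Stmt 4 'x = b': DEAD (x not in live set ['z'])
Stmt 5 'c = z * u': DEAD (c not in live set ['z'])
Stmt 6 'd = 5': DEAD (d not in live set ['z'])
Stmt 7 'y = x - 2': DEAD (y not in live set ['z'])
Stmt 8 'return z': KEEP (return); live-in = ['z']
Removed statement numbers: [2, 4, 5, 6, 7]
Surviving IR:
  u = 0
  z = u
  return z

Answer: 2 4 5 6 7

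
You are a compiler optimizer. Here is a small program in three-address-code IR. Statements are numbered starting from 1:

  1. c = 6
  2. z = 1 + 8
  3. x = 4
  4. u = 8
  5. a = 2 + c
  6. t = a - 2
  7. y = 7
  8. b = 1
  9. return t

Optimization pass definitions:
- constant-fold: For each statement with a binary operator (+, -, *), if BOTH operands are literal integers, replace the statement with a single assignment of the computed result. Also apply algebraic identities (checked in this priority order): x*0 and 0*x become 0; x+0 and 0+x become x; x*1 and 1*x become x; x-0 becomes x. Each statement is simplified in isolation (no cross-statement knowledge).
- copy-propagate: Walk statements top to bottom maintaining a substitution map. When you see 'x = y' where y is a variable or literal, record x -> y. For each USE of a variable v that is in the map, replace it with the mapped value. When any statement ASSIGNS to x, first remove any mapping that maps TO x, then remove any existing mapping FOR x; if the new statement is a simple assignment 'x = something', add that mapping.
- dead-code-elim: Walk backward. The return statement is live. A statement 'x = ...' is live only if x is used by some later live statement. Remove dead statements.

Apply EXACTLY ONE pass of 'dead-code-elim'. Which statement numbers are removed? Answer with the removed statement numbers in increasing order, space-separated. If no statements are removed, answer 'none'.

Answer: 2 3 4 7 8

Derivation:
Backward liveness scan:
Stmt 1 'c = 6': KEEP (c is live); live-in = []
Stmt 2 'z = 1 + 8': DEAD (z not in live set ['c'])
Stmt 3 'x = 4': DEAD (x not in live set ['c'])
Stmt 4 'u = 8': DEAD (u not in live set ['c'])
Stmt 5 'a = 2 + c': KEEP (a is live); live-in = ['c']
Stmt 6 't = a - 2': KEEP (t is live); live-in = ['a']
Stmt 7 'y = 7': DEAD (y not in live set ['t'])
Stmt 8 'b = 1': DEAD (b not in live set ['t'])
Stmt 9 'return t': KEEP (return); live-in = ['t']
Removed statement numbers: [2, 3, 4, 7, 8]
Surviving IR:
  c = 6
  a = 2 + c
  t = a - 2
  return t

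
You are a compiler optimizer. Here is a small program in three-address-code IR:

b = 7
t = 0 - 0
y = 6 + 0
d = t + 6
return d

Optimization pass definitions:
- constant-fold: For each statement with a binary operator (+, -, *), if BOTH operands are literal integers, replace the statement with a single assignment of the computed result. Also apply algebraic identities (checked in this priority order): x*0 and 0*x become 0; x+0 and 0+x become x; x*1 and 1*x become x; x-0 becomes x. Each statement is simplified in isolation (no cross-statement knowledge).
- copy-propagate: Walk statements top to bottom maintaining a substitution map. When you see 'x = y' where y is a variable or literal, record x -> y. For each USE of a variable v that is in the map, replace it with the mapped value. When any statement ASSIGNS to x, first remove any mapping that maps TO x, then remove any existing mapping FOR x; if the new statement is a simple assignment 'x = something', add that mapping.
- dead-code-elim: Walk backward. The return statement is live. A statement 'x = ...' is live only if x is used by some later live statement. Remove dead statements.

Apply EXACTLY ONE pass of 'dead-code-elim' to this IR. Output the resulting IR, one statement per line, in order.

Applying dead-code-elim statement-by-statement:
  [5] return d  -> KEEP (return); live=['d']
  [4] d = t + 6  -> KEEP; live=['t']
  [3] y = 6 + 0  -> DEAD (y not live)
  [2] t = 0 - 0  -> KEEP; live=[]
  [1] b = 7  -> DEAD (b not live)
Result (3 stmts):
  t = 0 - 0
  d = t + 6
  return d

Answer: t = 0 - 0
d = t + 6
return d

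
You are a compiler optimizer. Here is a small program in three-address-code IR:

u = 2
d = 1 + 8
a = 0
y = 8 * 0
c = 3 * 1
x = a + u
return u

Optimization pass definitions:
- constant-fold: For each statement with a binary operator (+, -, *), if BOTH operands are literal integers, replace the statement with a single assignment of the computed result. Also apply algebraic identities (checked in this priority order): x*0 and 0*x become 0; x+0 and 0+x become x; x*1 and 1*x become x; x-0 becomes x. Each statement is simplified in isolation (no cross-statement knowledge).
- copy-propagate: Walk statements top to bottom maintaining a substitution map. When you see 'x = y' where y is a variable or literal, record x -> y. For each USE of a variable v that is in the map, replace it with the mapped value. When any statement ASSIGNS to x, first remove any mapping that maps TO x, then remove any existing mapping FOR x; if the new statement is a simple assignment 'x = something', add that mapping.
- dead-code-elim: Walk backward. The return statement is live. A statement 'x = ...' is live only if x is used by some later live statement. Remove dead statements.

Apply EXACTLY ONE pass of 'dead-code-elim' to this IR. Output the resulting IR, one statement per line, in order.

Answer: u = 2
return u

Derivation:
Applying dead-code-elim statement-by-statement:
  [7] return u  -> KEEP (return); live=['u']
  [6] x = a + u  -> DEAD (x not live)
  [5] c = 3 * 1  -> DEAD (c not live)
  [4] y = 8 * 0  -> DEAD (y not live)
  [3] a = 0  -> DEAD (a not live)
  [2] d = 1 + 8  -> DEAD (d not live)
  [1] u = 2  -> KEEP; live=[]
Result (2 stmts):
  u = 2
  return u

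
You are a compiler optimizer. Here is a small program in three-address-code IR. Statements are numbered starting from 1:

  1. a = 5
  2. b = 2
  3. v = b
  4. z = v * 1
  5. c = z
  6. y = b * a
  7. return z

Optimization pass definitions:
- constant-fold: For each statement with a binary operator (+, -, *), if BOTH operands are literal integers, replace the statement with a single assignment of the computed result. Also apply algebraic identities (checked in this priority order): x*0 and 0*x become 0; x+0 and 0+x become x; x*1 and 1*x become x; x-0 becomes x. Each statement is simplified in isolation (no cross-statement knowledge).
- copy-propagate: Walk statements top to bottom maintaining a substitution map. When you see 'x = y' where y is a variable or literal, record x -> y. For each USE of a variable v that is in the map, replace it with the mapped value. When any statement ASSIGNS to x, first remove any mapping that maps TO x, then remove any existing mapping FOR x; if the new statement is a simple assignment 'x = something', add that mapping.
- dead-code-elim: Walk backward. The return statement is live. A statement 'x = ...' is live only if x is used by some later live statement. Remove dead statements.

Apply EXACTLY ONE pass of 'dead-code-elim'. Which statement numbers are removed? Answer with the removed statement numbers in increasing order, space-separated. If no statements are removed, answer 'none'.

Backward liveness scan:
Stmt 1 'a = 5': DEAD (a not in live set [])
Stmt 2 'b = 2': KEEP (b is live); live-in = []
Stmt 3 'v = b': KEEP (v is live); live-in = ['b']
Stmt 4 'z = v * 1': KEEP (z is live); live-in = ['v']
Stmt 5 'c = z': DEAD (c not in live set ['z'])
Stmt 6 'y = b * a': DEAD (y not in live set ['z'])
Stmt 7 'return z': KEEP (return); live-in = ['z']
Removed statement numbers: [1, 5, 6]
Surviving IR:
  b = 2
  v = b
  z = v * 1
  return z

Answer: 1 5 6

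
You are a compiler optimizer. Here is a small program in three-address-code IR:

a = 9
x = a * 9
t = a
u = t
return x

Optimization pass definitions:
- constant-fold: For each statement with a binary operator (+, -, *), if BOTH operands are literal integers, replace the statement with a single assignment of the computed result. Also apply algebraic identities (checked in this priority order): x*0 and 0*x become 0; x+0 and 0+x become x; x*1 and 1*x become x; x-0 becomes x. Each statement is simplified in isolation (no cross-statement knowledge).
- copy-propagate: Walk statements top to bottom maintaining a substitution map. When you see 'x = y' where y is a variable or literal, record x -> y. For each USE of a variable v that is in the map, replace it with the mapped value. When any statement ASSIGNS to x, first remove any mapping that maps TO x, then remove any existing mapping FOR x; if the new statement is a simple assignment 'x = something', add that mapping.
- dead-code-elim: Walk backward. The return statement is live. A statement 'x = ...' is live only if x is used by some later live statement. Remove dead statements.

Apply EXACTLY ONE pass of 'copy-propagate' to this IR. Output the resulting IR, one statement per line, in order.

Applying copy-propagate statement-by-statement:
  [1] a = 9  (unchanged)
  [2] x = a * 9  -> x = 9 * 9
  [3] t = a  -> t = 9
  [4] u = t  -> u = 9
  [5] return x  (unchanged)
Result (5 stmts):
  a = 9
  x = 9 * 9
  t = 9
  u = 9
  return x

Answer: a = 9
x = 9 * 9
t = 9
u = 9
return x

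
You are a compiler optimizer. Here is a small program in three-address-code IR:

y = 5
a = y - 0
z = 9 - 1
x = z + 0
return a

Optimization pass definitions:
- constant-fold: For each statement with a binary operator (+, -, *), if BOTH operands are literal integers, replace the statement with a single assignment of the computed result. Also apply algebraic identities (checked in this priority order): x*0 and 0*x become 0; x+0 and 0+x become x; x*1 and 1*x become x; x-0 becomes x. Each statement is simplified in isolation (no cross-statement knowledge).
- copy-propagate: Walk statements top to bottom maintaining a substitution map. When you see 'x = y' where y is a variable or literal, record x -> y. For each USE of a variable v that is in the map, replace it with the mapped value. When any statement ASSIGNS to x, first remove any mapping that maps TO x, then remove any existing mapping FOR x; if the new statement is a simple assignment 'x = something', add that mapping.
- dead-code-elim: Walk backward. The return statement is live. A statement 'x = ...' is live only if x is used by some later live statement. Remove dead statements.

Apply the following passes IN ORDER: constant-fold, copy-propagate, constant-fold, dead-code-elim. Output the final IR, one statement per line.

Initial IR:
  y = 5
  a = y - 0
  z = 9 - 1
  x = z + 0
  return a
After constant-fold (5 stmts):
  y = 5
  a = y
  z = 8
  x = z
  return a
After copy-propagate (5 stmts):
  y = 5
  a = 5
  z = 8
  x = 8
  return 5
After constant-fold (5 stmts):
  y = 5
  a = 5
  z = 8
  x = 8
  return 5
After dead-code-elim (1 stmts):
  return 5

Answer: return 5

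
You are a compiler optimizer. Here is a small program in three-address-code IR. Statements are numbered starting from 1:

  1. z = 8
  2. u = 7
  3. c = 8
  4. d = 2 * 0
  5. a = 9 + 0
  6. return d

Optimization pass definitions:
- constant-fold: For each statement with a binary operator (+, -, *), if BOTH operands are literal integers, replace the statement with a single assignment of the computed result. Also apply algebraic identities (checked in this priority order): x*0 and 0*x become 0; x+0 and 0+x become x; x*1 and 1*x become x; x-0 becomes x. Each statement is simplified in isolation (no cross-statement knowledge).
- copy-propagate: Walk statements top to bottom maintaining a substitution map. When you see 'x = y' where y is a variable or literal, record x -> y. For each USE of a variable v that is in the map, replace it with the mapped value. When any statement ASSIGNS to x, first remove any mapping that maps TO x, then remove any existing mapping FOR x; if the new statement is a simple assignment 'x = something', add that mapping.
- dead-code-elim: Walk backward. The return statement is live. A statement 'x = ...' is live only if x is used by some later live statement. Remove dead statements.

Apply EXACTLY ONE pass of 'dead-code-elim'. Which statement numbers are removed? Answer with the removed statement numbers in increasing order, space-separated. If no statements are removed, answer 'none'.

Backward liveness scan:
Stmt 1 'z = 8': DEAD (z not in live set [])
Stmt 2 'u = 7': DEAD (u not in live set [])
Stmt 3 'c = 8': DEAD (c not in live set [])
Stmt 4 'd = 2 * 0': KEEP (d is live); live-in = []
Stmt 5 'a = 9 + 0': DEAD (a not in live set ['d'])
Stmt 6 'return d': KEEP (return); live-in = ['d']
Removed statement numbers: [1, 2, 3, 5]
Surviving IR:
  d = 2 * 0
  return d

Answer: 1 2 3 5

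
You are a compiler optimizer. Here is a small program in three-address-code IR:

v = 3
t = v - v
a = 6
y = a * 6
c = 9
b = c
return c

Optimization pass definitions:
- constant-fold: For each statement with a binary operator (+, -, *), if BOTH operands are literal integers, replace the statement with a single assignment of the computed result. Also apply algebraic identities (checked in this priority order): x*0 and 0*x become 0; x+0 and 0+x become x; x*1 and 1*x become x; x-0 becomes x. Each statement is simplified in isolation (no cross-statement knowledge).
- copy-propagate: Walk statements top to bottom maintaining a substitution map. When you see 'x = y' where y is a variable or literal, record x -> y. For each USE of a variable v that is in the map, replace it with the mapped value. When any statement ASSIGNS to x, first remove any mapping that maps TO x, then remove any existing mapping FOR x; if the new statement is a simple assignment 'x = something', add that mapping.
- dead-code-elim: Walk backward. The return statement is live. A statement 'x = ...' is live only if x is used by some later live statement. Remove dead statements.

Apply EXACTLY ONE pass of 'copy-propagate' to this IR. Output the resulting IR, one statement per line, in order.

Applying copy-propagate statement-by-statement:
  [1] v = 3  (unchanged)
  [2] t = v - v  -> t = 3 - 3
  [3] a = 6  (unchanged)
  [4] y = a * 6  -> y = 6 * 6
  [5] c = 9  (unchanged)
  [6] b = c  -> b = 9
  [7] return c  -> return 9
Result (7 stmts):
  v = 3
  t = 3 - 3
  a = 6
  y = 6 * 6
  c = 9
  b = 9
  return 9

Answer: v = 3
t = 3 - 3
a = 6
y = 6 * 6
c = 9
b = 9
return 9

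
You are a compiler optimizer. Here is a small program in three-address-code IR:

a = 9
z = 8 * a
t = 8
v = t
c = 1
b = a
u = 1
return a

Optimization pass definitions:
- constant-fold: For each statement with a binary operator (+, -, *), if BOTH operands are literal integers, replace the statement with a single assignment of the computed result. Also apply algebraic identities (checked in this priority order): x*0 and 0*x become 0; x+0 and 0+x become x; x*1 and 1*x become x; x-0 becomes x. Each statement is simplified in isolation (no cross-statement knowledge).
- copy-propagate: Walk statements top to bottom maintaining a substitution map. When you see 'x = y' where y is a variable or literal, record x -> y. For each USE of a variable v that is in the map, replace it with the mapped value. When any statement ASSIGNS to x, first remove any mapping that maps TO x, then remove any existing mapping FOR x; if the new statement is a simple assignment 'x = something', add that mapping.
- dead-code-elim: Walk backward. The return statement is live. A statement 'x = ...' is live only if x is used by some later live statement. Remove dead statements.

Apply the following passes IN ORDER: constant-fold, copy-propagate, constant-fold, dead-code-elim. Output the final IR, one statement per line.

Answer: return 9

Derivation:
Initial IR:
  a = 9
  z = 8 * a
  t = 8
  v = t
  c = 1
  b = a
  u = 1
  return a
After constant-fold (8 stmts):
  a = 9
  z = 8 * a
  t = 8
  v = t
  c = 1
  b = a
  u = 1
  return a
After copy-propagate (8 stmts):
  a = 9
  z = 8 * 9
  t = 8
  v = 8
  c = 1
  b = 9
  u = 1
  return 9
After constant-fold (8 stmts):
  a = 9
  z = 72
  t = 8
  v = 8
  c = 1
  b = 9
  u = 1
  return 9
After dead-code-elim (1 stmts):
  return 9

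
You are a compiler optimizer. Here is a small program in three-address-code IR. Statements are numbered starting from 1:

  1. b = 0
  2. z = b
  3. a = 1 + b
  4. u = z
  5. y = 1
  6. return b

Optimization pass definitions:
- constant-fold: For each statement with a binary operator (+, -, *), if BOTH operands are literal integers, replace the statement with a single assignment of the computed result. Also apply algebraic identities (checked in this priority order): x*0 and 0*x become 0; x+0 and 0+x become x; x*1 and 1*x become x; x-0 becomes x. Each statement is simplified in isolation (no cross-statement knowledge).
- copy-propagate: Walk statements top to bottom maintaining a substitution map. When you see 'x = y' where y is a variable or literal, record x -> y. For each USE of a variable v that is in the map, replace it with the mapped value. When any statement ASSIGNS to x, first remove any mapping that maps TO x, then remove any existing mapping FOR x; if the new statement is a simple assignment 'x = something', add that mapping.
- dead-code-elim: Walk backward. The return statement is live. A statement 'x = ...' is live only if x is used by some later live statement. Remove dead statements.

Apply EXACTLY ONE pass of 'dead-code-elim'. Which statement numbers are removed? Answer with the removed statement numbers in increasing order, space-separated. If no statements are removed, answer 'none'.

Backward liveness scan:
Stmt 1 'b = 0': KEEP (b is live); live-in = []
Stmt 2 'z = b': DEAD (z not in live set ['b'])
Stmt 3 'a = 1 + b': DEAD (a not in live set ['b'])
Stmt 4 'u = z': DEAD (u not in live set ['b'])
Stmt 5 'y = 1': DEAD (y not in live set ['b'])
Stmt 6 'return b': KEEP (return); live-in = ['b']
Removed statement numbers: [2, 3, 4, 5]
Surviving IR:
  b = 0
  return b

Answer: 2 3 4 5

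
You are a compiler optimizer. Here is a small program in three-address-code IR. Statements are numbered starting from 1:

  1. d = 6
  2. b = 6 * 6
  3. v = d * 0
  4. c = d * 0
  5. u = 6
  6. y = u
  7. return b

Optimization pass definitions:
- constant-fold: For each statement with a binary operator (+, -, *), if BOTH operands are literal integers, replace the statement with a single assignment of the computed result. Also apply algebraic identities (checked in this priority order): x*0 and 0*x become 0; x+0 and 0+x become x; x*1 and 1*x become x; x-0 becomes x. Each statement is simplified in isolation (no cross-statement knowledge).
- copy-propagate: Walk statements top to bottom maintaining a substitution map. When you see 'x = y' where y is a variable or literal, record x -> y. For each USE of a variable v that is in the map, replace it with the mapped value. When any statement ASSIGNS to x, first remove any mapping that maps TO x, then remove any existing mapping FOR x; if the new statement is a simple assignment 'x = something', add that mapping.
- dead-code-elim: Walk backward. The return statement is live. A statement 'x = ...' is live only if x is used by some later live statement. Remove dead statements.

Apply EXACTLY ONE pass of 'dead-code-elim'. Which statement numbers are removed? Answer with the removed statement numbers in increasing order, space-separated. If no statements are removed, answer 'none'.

Answer: 1 3 4 5 6

Derivation:
Backward liveness scan:
Stmt 1 'd = 6': DEAD (d not in live set [])
Stmt 2 'b = 6 * 6': KEEP (b is live); live-in = []
Stmt 3 'v = d * 0': DEAD (v not in live set ['b'])
Stmt 4 'c = d * 0': DEAD (c not in live set ['b'])
Stmt 5 'u = 6': DEAD (u not in live set ['b'])
Stmt 6 'y = u': DEAD (y not in live set ['b'])
Stmt 7 'return b': KEEP (return); live-in = ['b']
Removed statement numbers: [1, 3, 4, 5, 6]
Surviving IR:
  b = 6 * 6
  return b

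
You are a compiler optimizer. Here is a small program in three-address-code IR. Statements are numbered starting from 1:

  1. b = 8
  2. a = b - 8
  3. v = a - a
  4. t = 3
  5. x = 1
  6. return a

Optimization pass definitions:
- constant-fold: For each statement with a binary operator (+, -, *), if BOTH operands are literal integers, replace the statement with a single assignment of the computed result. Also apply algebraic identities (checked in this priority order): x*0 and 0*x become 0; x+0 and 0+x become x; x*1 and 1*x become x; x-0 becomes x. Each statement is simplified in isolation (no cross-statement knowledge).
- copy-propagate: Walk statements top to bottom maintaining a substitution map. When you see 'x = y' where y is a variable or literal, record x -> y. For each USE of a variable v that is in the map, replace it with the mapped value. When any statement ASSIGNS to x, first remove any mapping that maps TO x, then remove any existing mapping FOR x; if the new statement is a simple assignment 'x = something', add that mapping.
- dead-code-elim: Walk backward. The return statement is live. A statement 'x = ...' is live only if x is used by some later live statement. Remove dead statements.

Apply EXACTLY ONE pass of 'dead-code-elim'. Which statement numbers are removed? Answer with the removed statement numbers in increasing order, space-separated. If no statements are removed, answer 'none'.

Backward liveness scan:
Stmt 1 'b = 8': KEEP (b is live); live-in = []
Stmt 2 'a = b - 8': KEEP (a is live); live-in = ['b']
Stmt 3 'v = a - a': DEAD (v not in live set ['a'])
Stmt 4 't = 3': DEAD (t not in live set ['a'])
Stmt 5 'x = 1': DEAD (x not in live set ['a'])
Stmt 6 'return a': KEEP (return); live-in = ['a']
Removed statement numbers: [3, 4, 5]
Surviving IR:
  b = 8
  a = b - 8
  return a

Answer: 3 4 5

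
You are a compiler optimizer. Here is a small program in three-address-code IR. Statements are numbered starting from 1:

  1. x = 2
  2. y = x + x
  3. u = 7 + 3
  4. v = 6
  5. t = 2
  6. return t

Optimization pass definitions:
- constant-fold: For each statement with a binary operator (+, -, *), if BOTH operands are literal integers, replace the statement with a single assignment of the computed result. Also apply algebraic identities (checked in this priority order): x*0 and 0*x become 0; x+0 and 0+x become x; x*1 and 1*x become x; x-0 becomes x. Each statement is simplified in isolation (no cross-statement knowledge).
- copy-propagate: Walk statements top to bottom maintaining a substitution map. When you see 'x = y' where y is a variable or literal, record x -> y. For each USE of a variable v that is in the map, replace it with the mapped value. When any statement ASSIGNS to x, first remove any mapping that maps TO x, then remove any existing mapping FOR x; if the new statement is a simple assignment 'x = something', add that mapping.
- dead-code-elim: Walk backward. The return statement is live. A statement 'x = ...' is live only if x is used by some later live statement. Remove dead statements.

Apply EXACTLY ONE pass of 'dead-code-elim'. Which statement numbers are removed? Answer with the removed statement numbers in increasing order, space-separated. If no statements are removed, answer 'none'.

Answer: 1 2 3 4

Derivation:
Backward liveness scan:
Stmt 1 'x = 2': DEAD (x not in live set [])
Stmt 2 'y = x + x': DEAD (y not in live set [])
Stmt 3 'u = 7 + 3': DEAD (u not in live set [])
Stmt 4 'v = 6': DEAD (v not in live set [])
Stmt 5 't = 2': KEEP (t is live); live-in = []
Stmt 6 'return t': KEEP (return); live-in = ['t']
Removed statement numbers: [1, 2, 3, 4]
Surviving IR:
  t = 2
  return t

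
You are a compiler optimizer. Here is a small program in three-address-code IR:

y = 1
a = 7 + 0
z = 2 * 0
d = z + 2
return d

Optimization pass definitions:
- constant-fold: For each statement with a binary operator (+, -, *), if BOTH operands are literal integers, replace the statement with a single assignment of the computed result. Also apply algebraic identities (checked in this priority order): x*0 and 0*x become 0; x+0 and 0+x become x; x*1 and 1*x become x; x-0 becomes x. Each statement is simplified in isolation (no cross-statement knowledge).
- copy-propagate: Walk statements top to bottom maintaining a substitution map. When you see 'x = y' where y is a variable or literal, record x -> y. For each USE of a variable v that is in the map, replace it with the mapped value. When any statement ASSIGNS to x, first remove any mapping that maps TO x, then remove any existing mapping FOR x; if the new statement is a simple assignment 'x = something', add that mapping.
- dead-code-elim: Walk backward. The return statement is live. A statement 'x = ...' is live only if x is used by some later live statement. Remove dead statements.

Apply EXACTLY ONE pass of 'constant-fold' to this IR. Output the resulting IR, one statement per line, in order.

Answer: y = 1
a = 7
z = 0
d = z + 2
return d

Derivation:
Applying constant-fold statement-by-statement:
  [1] y = 1  (unchanged)
  [2] a = 7 + 0  -> a = 7
  [3] z = 2 * 0  -> z = 0
  [4] d = z + 2  (unchanged)
  [5] return d  (unchanged)
Result (5 stmts):
  y = 1
  a = 7
  z = 0
  d = z + 2
  return d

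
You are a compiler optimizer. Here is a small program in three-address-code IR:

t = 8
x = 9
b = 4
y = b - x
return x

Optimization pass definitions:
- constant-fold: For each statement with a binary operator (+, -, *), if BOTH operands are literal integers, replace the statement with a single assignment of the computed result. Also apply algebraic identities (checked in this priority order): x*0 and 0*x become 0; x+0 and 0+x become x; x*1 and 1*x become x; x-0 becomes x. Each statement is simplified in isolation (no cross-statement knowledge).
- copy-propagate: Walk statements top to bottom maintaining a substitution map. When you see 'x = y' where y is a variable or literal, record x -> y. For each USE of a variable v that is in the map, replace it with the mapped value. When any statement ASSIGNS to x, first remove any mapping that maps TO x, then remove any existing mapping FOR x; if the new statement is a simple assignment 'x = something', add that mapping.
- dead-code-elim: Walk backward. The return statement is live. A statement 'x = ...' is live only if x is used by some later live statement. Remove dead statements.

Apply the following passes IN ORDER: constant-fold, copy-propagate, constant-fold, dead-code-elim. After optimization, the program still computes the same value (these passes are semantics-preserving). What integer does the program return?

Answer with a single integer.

Initial IR:
  t = 8
  x = 9
  b = 4
  y = b - x
  return x
After constant-fold (5 stmts):
  t = 8
  x = 9
  b = 4
  y = b - x
  return x
After copy-propagate (5 stmts):
  t = 8
  x = 9
  b = 4
  y = 4 - 9
  return 9
After constant-fold (5 stmts):
  t = 8
  x = 9
  b = 4
  y = -5
  return 9
After dead-code-elim (1 stmts):
  return 9
Evaluate:
  t = 8  =>  t = 8
  x = 9  =>  x = 9
  b = 4  =>  b = 4
  y = b - x  =>  y = -5
  return x = 9

Answer: 9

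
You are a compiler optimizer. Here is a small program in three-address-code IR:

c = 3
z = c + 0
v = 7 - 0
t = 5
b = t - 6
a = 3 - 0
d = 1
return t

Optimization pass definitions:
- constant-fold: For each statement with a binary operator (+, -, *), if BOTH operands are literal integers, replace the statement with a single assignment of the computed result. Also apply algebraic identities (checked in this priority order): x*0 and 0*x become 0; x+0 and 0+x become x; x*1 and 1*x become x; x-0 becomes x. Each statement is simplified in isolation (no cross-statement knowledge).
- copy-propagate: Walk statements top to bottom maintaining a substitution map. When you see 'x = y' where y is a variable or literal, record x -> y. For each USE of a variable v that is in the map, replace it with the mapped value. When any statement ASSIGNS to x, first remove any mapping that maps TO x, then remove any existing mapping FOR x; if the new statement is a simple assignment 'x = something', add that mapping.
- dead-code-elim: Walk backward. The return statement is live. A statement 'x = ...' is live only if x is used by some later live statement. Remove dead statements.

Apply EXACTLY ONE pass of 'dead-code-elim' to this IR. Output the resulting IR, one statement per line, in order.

Applying dead-code-elim statement-by-statement:
  [8] return t  -> KEEP (return); live=['t']
  [7] d = 1  -> DEAD (d not live)
  [6] a = 3 - 0  -> DEAD (a not live)
  [5] b = t - 6  -> DEAD (b not live)
  [4] t = 5  -> KEEP; live=[]
  [3] v = 7 - 0  -> DEAD (v not live)
  [2] z = c + 0  -> DEAD (z not live)
  [1] c = 3  -> DEAD (c not live)
Result (2 stmts):
  t = 5
  return t

Answer: t = 5
return t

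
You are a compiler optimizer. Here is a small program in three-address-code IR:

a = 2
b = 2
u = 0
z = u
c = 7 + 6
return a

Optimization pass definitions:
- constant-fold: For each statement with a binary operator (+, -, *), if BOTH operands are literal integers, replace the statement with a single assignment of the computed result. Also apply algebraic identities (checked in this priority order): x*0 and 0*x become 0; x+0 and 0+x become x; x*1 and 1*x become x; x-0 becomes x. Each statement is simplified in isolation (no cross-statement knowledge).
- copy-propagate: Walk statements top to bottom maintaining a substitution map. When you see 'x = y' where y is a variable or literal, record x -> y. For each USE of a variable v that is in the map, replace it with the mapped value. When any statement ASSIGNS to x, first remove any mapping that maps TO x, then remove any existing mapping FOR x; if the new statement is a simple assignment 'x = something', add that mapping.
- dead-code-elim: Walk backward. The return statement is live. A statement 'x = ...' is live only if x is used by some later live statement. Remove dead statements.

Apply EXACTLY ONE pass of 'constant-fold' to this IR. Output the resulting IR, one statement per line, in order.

Answer: a = 2
b = 2
u = 0
z = u
c = 13
return a

Derivation:
Applying constant-fold statement-by-statement:
  [1] a = 2  (unchanged)
  [2] b = 2  (unchanged)
  [3] u = 0  (unchanged)
  [4] z = u  (unchanged)
  [5] c = 7 + 6  -> c = 13
  [6] return a  (unchanged)
Result (6 stmts):
  a = 2
  b = 2
  u = 0
  z = u
  c = 13
  return a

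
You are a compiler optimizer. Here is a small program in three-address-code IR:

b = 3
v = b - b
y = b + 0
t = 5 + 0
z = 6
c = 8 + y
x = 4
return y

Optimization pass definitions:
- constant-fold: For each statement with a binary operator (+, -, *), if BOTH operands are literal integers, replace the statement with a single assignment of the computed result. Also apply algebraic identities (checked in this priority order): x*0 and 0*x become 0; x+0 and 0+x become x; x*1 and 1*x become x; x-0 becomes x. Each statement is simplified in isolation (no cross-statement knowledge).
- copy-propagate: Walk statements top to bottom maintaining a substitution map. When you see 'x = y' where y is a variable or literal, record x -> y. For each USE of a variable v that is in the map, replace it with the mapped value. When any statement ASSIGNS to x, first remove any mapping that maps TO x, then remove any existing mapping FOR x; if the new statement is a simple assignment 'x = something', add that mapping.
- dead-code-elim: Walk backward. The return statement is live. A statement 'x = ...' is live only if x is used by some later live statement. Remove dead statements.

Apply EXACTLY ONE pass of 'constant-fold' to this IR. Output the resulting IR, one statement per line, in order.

Answer: b = 3
v = b - b
y = b
t = 5
z = 6
c = 8 + y
x = 4
return y

Derivation:
Applying constant-fold statement-by-statement:
  [1] b = 3  (unchanged)
  [2] v = b - b  (unchanged)
  [3] y = b + 0  -> y = b
  [4] t = 5 + 0  -> t = 5
  [5] z = 6  (unchanged)
  [6] c = 8 + y  (unchanged)
  [7] x = 4  (unchanged)
  [8] return y  (unchanged)
Result (8 stmts):
  b = 3
  v = b - b
  y = b
  t = 5
  z = 6
  c = 8 + y
  x = 4
  return y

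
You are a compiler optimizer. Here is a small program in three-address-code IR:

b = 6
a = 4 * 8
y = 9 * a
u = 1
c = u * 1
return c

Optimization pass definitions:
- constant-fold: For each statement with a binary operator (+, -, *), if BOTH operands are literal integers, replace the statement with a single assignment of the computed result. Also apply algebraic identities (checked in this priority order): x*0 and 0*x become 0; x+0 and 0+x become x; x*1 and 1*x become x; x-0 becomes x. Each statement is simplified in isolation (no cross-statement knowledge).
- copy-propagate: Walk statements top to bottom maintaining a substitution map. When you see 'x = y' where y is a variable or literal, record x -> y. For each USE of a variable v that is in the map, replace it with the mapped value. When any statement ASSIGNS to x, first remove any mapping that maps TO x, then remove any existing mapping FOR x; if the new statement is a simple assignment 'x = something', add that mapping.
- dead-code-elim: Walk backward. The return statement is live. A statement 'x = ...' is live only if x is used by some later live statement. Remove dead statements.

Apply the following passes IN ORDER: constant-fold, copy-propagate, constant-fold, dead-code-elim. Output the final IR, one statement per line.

Initial IR:
  b = 6
  a = 4 * 8
  y = 9 * a
  u = 1
  c = u * 1
  return c
After constant-fold (6 stmts):
  b = 6
  a = 32
  y = 9 * a
  u = 1
  c = u
  return c
After copy-propagate (6 stmts):
  b = 6
  a = 32
  y = 9 * 32
  u = 1
  c = 1
  return 1
After constant-fold (6 stmts):
  b = 6
  a = 32
  y = 288
  u = 1
  c = 1
  return 1
After dead-code-elim (1 stmts):
  return 1

Answer: return 1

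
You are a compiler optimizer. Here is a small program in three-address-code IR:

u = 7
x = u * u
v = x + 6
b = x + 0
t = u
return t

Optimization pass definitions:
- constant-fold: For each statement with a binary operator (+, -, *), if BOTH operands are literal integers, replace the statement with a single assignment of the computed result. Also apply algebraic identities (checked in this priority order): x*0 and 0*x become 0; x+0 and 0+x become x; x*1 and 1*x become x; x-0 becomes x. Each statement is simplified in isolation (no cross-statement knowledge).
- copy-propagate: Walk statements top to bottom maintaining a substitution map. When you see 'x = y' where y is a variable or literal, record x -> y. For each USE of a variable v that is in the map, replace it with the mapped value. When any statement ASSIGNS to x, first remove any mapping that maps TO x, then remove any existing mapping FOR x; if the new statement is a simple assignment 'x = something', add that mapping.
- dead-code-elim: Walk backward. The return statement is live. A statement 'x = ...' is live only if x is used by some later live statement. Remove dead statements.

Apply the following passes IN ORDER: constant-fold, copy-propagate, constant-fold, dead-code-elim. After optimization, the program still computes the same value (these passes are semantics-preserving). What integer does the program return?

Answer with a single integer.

Answer: 7

Derivation:
Initial IR:
  u = 7
  x = u * u
  v = x + 6
  b = x + 0
  t = u
  return t
After constant-fold (6 stmts):
  u = 7
  x = u * u
  v = x + 6
  b = x
  t = u
  return t
After copy-propagate (6 stmts):
  u = 7
  x = 7 * 7
  v = x + 6
  b = x
  t = 7
  return 7
After constant-fold (6 stmts):
  u = 7
  x = 49
  v = x + 6
  b = x
  t = 7
  return 7
After dead-code-elim (1 stmts):
  return 7
Evaluate:
  u = 7  =>  u = 7
  x = u * u  =>  x = 49
  v = x + 6  =>  v = 55
  b = x + 0  =>  b = 49
  t = u  =>  t = 7
  return t = 7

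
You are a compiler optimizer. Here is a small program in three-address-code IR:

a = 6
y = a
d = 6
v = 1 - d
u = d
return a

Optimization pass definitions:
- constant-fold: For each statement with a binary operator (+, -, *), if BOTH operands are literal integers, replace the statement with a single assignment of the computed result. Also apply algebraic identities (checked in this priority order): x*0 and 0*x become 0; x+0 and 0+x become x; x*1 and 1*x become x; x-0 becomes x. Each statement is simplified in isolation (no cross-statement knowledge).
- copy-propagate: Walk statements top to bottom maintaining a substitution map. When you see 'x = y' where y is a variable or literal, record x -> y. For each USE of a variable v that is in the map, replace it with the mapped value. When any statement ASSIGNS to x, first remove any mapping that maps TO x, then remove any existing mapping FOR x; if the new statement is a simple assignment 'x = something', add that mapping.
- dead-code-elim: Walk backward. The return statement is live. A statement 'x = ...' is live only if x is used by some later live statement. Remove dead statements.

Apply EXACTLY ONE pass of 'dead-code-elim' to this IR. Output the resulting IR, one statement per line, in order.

Answer: a = 6
return a

Derivation:
Applying dead-code-elim statement-by-statement:
  [6] return a  -> KEEP (return); live=['a']
  [5] u = d  -> DEAD (u not live)
  [4] v = 1 - d  -> DEAD (v not live)
  [3] d = 6  -> DEAD (d not live)
  [2] y = a  -> DEAD (y not live)
  [1] a = 6  -> KEEP; live=[]
Result (2 stmts):
  a = 6
  return a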